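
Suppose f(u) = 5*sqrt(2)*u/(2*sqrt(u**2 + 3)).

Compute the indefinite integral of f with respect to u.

F(u) = 5*sqrt(2)*sqrt(u**2 + 3)/2 + C

The substitution w = u**2/2 + 3/2 works: f is exactly (dF/dw)*(dw/du) for that inner function.
Check: d/du[5*sqrt(2)*sqrt(u**2 + 3)/2] = 5*sqrt(2)*u/(2*sqrt(u**2 + 3)) = f(u).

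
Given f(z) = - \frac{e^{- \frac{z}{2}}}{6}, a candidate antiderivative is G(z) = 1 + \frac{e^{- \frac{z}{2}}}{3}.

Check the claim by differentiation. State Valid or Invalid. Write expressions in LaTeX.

Valid: G'(z) = f(z).

d/dz[G] = - \frac{e^{- \frac{z}{2}}}{6}
This equals f(z) exactly, so the claim holds.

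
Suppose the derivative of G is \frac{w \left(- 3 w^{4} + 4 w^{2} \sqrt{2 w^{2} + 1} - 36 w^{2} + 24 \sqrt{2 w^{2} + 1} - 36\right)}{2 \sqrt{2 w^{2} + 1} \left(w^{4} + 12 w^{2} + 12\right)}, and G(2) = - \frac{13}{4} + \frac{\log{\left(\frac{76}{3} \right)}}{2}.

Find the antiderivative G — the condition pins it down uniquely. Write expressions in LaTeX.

Check a candidate G(w) by differentiating: d/dw[G] must match the given G'(w).
A general antiderivative is - \frac{3 \sqrt{2 w^{2} + 1}}{4} + \frac{\log{\left(\frac{w^{4}}{3} + 4 w^{2} + 4 \right)}}{2} + C.
The condition gives C = - \frac{13}{4} + \frac{\log{\left(\frac{76}{3} \right)}}{2} - (- \frac{9}{4} + \frac{\log{\left(\frac{76}{3} \right)}}{2}) = -1.
So G(w) = - \frac{3 \sqrt{2 w^{2} + 1}}{4} + \frac{\log{\left(\frac{w^{4}}{3} + 4 w^{2} + 4 \right)}}{2} - 1.
Check: d/dw[- \frac{3 \sqrt{2 w^{2} + 1}}{4} + \frac{\log{\left(\frac{w^{4}}{3} + 4 w^{2} + 4 \right)}}{2} - 1] = \frac{- 3 w^{5} + 4 w^{3} \sqrt{2 w^{2} + 1} - 36 w^{3} + 24 w \sqrt{2 w^{2} + 1} - 36 w}{2 w^{4} \sqrt{2 w^{2} + 1} + 24 w^{2} \sqrt{2 w^{2} + 1} + 24 \sqrt{2 w^{2} + 1}}, which equals G'(w).

G(w) = - \frac{3 \sqrt{2 w^{2} + 1}}{4} + \frac{\log{\left(\frac{w^{4}}{3} + 4 w^{2} + 4 \right)}}{2} - 1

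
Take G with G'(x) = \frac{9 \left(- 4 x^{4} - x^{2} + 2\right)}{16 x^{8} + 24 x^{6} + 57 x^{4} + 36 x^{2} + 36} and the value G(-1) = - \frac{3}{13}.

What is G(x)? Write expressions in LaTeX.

G(x) = \frac{3 x}{4 x^{4} + 3 x^{2} + 6}

G'(x) has the shape u'v + uv' for u = \frac{x}{2} and v = \frac{1}{\frac{2 x^{4}}{3} + \frac{x^{2}}{2} + 1} — it is the derivative of the product u*v.
A general antiderivative is \frac{x}{2 \left(\frac{2 x^{4}}{3} + \frac{x^{2}}{2} + 1\right)} + C.
The condition gives C = - \frac{3}{13} - (- \frac{3}{13}) = 0.
So G(x) = \frac{3 x}{4 x^{4} + 3 x^{2} + 6}.
Check: d/dx[\frac{3 x}{4 x^{4} + 3 x^{2} + 6}] = \frac{- 36 x^{4} - 9 x^{2} + 18}{16 x^{8} + 24 x^{6} + 57 x^{4} + 36 x^{2} + 36}, which equals G'(x).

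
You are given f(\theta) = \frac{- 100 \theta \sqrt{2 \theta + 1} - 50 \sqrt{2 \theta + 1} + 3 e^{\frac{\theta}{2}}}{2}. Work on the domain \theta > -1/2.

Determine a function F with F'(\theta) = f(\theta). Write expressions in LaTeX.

Differentiate the proposed F(\theta) back; it has to land on f(\theta) exactly.
Check: d/d\theta[- 20 \theta^{2} \sqrt{2 \theta + 1} - 20 \theta \sqrt{2 \theta + 1} - 5 \sqrt{2 \theta + 1} + 3 e^{\frac{\theta}{2}}] = \frac{- 200 \theta^{2} - 200 \theta + 3 \sqrt{2 \theta + 1} e^{\frac{\theta}{2}} - 50}{2 \sqrt{2 \theta + 1}}, which equals f(\theta).

An antiderivative is F(\theta) = - 20 \theta^{2} \sqrt{2 \theta + 1} - 20 \theta \sqrt{2 \theta + 1} - 5 \sqrt{2 \theta + 1} + 3 e^{\frac{\theta}{2}}.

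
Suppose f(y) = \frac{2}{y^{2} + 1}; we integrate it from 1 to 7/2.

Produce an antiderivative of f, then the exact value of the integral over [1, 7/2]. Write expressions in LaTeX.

For F(y) to be correct the identity F'(y) - f(y) = 0 must hold.
F(y) = 2 \operatorname{atan}{\left(y \right)} is an antiderivative of f.
Check: d/dy[2 \operatorname{atan}{\left(y \right)}] = \frac{2}{y^{2} + 1} = f(y).
F(7/2) = 2 \operatorname{atan}{\left(\frac{7}{2} \right)}; F(1) = \frac{\pi}{2}.
Integral = F(7/2) - F(1) = - \frac{\pi}{2} + 2 \operatorname{atan}{\left(\frac{7}{2} \right)}.

Antiderivative: F(y) = 2 \operatorname{atan}{\left(y \right)}; value = - \frac{\pi}{2} + 2 \operatorname{atan}{\left(\frac{7}{2} \right)}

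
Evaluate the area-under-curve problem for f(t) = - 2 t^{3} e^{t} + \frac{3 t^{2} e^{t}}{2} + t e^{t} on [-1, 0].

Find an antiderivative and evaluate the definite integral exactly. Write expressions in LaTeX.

Antiderivative: F(t) = - \frac{\left(t - 2\right) \left(4 t^{2} - 7 t + 14\right) e^{t}}{2}; value = 14 - \frac{75}{2 e}

f has the shape u'v + uv' for u = - 2 t^{3} + \frac{15 t^{2}}{2} - 14 t + 14 and v = e^{t} — it is the derivative of the product u*v.
F(t) = - \frac{\left(t - 2\right) \left(4 t^{2} - 7 t + 14\right) e^{t}}{2} is an antiderivative of f.
Check: d/dt[- \frac{\left(t - 2\right) \left(4 t^{2} - 7 t + 14\right) e^{t}}{2}] = - 2 t^{3} e^{t} + \frac{3 t^{2} e^{t}}{2} + t e^{t} = f(t).
F(0) = 14; F(-1) = \frac{75}{2 e}.
Integral = F(0) - F(-1) = 14 - \frac{75}{2 e}.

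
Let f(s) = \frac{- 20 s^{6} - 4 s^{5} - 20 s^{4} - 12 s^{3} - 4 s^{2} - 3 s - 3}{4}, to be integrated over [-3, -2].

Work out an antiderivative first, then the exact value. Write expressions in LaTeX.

Differentiate the proposed F(s) back; it has to land on f(s) exactly.
F(s) = - \frac{5 s^{7}}{7} - \frac{s^{6}}{6} - s^{5} - \frac{3 s^{4}}{4} - \frac{s^{3}}{3} - \frac{3 s^{2}}{8} - \frac{3 s}{4} is an antiderivative of f.
Check: d/ds[- \frac{5 s^{7}}{7} - \frac{s^{6}}{6} - s^{5} - \frac{3 s^{4}}{4} - \frac{s^{3}}{3} - \frac{3 s^{2}}{8} - \frac{3 s}{4}] = - 5 s^{6} - s^{5} - 5 s^{4} - 3 s^{3} - s^{2} - \frac{3 s}{4} - \frac{3}{4}, which equals f(s).
F(-2) = \frac{724}{7}; F(-3) = \frac{91323}{56}.
Integral = F(-2) - F(-3) = - \frac{85531}{56}.

Antiderivative: F(s) = - \frac{5 s^{7}}{7} - \frac{s^{6}}{6} - s^{5} - \frac{3 s^{4}}{4} - \frac{s^{3}}{3} - \frac{3 s^{2}}{8} - \frac{3 s}{4}; value = - \frac{85531}{56}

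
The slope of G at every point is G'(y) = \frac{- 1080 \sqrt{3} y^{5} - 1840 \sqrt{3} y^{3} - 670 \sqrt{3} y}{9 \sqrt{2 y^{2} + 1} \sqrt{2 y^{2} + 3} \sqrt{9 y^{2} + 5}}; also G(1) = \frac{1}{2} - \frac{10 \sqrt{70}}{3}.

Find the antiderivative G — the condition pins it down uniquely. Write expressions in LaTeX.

Check a candidate G(y) by differentiating: d/dy[G] must match the given G'(y).
A general antiderivative is - \frac{5 \sqrt{3 y^{2} + \frac{5}{3}} \sqrt{4 y^{2} + 2} \sqrt{4 y^{2} + 6}}{3} + C.
The condition gives C = \frac{1}{2} - \frac{10 \sqrt{70}}{3} - (- \frac{10 \sqrt{70}}{3}) = \frac{1}{2}.
So G(y) = - \frac{5 \sqrt{3 y^{2} + \frac{5}{3}} \sqrt{4 y^{2} + 2} \sqrt{4 y^{2} + 6}}{3} + \frac{1}{2}.
Check: d/dy[- \frac{5 \sqrt{3 y^{2} + \frac{5}{3}} \sqrt{4 y^{2} + 2} \sqrt{4 y^{2} + 6}}{3} + \frac{1}{2}] = \frac{- 1080 \sqrt{3} y^{5} - 1840 \sqrt{3} y^{3} - 670 \sqrt{3} y}{9 \sqrt{2 y^{2} + 1} \sqrt{2 y^{2} + 3} \sqrt{9 y^{2} + 5}} = G'(y).

G(y) = - \frac{5 \sqrt{3 y^{2} + \frac{5}{3}} \sqrt{4 y^{2} + 2} \sqrt{4 y^{2} + 6}}{3} + \frac{1}{2}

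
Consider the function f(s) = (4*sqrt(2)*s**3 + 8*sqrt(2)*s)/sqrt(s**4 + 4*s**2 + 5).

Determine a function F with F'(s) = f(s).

f matches the chain-rule pattern g'(h)*h' with inner function h(s) = s**4/2 + 2*s**2 + 5/2; substituting u = h(s) collapses the integral.
Check: d/ds[2*sqrt(2)*sqrt(s**4 + 4*s**2 + 5)] = (4*sqrt(2)*s**3 + 8*sqrt(2)*s)/sqrt(s**4 + 4*s**2 + 5) = f(s).

An antiderivative is F(s) = 2*sqrt(2)*sqrt(s**4 + 4*s**2 + 5).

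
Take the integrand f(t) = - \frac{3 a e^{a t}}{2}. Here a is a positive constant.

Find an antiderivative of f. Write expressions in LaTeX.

An antiderivative is F(t) = - \frac{3 e^{a t}}{2}.

Recover f(t) by differentiating a candidate F(t); any mismatch rules it out.
Check: d/dt[- \frac{3 e^{a t}}{2}] = - \frac{3 a e^{a t}}{2} = f(t).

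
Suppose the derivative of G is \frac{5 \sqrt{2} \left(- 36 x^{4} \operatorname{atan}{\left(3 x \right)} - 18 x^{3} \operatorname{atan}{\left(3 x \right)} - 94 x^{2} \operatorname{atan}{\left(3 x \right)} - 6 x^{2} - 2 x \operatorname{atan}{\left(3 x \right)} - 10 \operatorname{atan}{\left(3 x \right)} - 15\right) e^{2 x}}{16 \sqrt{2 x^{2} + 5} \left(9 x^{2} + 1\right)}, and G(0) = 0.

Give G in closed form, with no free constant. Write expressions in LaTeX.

G(x) = - \frac{5 \sqrt{2} \sqrt{2 x^{2} + 5} e^{2 x} \operatorname{atan}{\left(3 x \right)}}{16}

Since d/dx undoes antidifferentiation here, G(x) must give back the stated G'(x).
A general antiderivative is - \frac{5 \sqrt{x^{2} + \frac{5}{2}} e^{2 x} \operatorname{atan}{\left(3 x \right)}}{8} + C.
The condition gives C = 0 - (0) = 0.
So G(x) = - \frac{5 \sqrt{2} \sqrt{2 x^{2} + 5} e^{2 x} \operatorname{atan}{\left(3 x \right)}}{16}.
Check: d/dx[- \frac{5 \sqrt{2} \sqrt{2 x^{2} + 5} e^{2 x} \operatorname{atan}{\left(3 x \right)}}{16}] = \frac{- 180 \sqrt{2} x^{4} e^{2 x} \operatorname{atan}{\left(3 x \right)} - 90 \sqrt{2} x^{3} e^{2 x} \operatorname{atan}{\left(3 x \right)} - 470 \sqrt{2} x^{2} e^{2 x} \operatorname{atan}{\left(3 x \right)} - 30 \sqrt{2} x^{2} e^{2 x} - 10 \sqrt{2} x e^{2 x} \operatorname{atan}{\left(3 x \right)} - 50 \sqrt{2} e^{2 x} \operatorname{atan}{\left(3 x \right)} - 75 \sqrt{2} e^{2 x}}{144 x^{2} \sqrt{2 x^{2} + 5} + 16 \sqrt{2 x^{2} + 5}}, which equals G'(x).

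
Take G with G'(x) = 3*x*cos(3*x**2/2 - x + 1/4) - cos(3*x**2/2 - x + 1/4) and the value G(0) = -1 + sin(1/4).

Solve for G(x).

G(x) = sin(3*x**2/2 - x + 1/4) - 1

G'(x) matches the chain-rule pattern g'(h)*h' with inner function h(x) = 3*x**2/2 - x + 1/4; substituting u = h(x) collapses the integral.
A general antiderivative is sin(3*x**2/2 - x + 1/4) + C.
The condition gives C = -1 + sin(1/4) - (sin(1/4)) = -1.
So G(x) = sin(3*x**2/2 - x + 1/4) - 1.
Check: d/dx[sin(3*x**2/2 - x + 1/4) - 1] = 3*x*cos(3*x**2/2 - x + 1/4) - cos(3*x**2/2 - x + 1/4) = G'(x).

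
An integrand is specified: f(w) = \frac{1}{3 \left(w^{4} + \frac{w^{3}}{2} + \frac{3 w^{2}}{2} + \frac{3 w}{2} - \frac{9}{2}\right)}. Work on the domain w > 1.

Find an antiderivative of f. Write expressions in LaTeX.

An antiderivative is F(w) = - \frac{- 42 \log{\left(w - 1 \right)} + 32 \log{\left(w + \frac{3}{2} \right)} + 5 \log{\left(w^{2} + 3 \right)} + 30 \sqrt{3} \operatorname{atan}{\left(\frac{\sqrt{3} w}{3} \right)}}{1260}.

The denominator factors as 3 \left(w - 1\right) \left(2 w + 3\right) \left(w^{2} + 3\right); partial fractions split f into directly integrable pieces: - \frac{w + 9}{126 \left(w^{2} + 3\right)} - \frac{16}{315 \left(2 w + 3\right)} + \frac{1}{30 \left(w - 1\right)}.
Check: d/dw[- \frac{- 42 \log{\left(w - 1 \right)} + 32 \log{\left(w + \frac{3}{2} \right)} + 5 \log{\left(w^{2} + 3 \right)} + 30 \sqrt{3} \operatorname{atan}{\left(\frac{\sqrt{3} w}{3} \right)}}{1260}] = \frac{2}{6 w^{4} + 3 w^{3} + 9 w^{2} + 9 w - 27}, which equals f(w).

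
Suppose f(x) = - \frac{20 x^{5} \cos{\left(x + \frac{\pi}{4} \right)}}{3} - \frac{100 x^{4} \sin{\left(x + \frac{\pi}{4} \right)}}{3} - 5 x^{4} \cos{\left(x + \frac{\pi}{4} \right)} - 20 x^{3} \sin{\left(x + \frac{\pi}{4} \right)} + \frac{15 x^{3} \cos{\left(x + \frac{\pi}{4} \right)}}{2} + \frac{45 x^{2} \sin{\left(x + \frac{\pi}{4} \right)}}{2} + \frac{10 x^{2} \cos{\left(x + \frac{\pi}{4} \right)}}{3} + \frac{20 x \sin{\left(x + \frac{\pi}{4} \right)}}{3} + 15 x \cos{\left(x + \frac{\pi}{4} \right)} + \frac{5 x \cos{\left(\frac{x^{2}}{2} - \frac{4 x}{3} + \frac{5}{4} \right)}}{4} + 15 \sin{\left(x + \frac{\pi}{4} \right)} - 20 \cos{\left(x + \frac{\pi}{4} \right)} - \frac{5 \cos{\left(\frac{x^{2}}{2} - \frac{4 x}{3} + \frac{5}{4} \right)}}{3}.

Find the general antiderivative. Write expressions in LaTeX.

The integrand splits into summands that can be handled one at a time.
Check: d/dx[- \frac{5 \left(16 x^{5} \sin{\left(x + \frac{\pi}{4} \right)} + 12 x^{4} \sin{\left(x + \frac{\pi}{4} \right)} - 18 x^{3} \sin{\left(x + \frac{\pi}{4} \right)} - 8 x^{2} \sin{\left(x + \frac{\pi}{4} \right)} - 36 x \sin{\left(x + \frac{\pi}{4} \right)} + 48 \sin{\left(x + \frac{\pi}{4} \right)} - 3 \sin{\left(\frac{x^{2}}{2} - \frac{4 x}{3} + \frac{5}{4} \right)}\right)}{12}] = - \frac{20 x^{5} \cos{\left(x + \frac{\pi}{4} \right)}}{3} - \frac{100 x^{4} \sin{\left(x + \frac{\pi}{4} \right)}}{3} - 5 x^{4} \cos{\left(x + \frac{\pi}{4} \right)} - 20 x^{3} \sin{\left(x + \frac{\pi}{4} \right)} + \frac{15 x^{3} \cos{\left(x + \frac{\pi}{4} \right)}}{2} + \frac{45 x^{2} \sin{\left(x + \frac{\pi}{4} \right)}}{2} + \frac{10 x^{2} \cos{\left(x + \frac{\pi}{4} \right)}}{3} + \frac{20 x \sin{\left(x + \frac{\pi}{4} \right)}}{3} + 15 x \cos{\left(x + \frac{\pi}{4} \right)} + \frac{5 x \cos{\left(\frac{x^{2}}{2} - \frac{4 x}{3} + \frac{5}{4} \right)}}{4} + 15 \sin{\left(x + \frac{\pi}{4} \right)} - 20 \cos{\left(x + \frac{\pi}{4} \right)} - \frac{5 \cos{\left(\frac{x^{2}}{2} - \frac{4 x}{3} + \frac{5}{4} \right)}}{3} = f(x).

F(x) = - \frac{5 \left(16 x^{5} \sin{\left(x + \frac{\pi}{4} \right)} + 12 x^{4} \sin{\left(x + \frac{\pi}{4} \right)} - 18 x^{3} \sin{\left(x + \frac{\pi}{4} \right)} - 8 x^{2} \sin{\left(x + \frac{\pi}{4} \right)} - 36 x \sin{\left(x + \frac{\pi}{4} \right)} + 48 \sin{\left(x + \frac{\pi}{4} \right)} - 3 \sin{\left(\frac{x^{2}}{2} - \frac{4 x}{3} + \frac{5}{4} \right)}\right)}{12} + C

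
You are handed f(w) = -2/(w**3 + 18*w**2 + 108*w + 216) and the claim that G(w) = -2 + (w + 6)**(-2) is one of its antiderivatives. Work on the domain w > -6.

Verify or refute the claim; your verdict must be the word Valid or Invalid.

d/dw[G] = -2/(w**3 + 18*w**2 + 108*w + 216)
This equals f(w) exactly, so the claim holds.

Valid - differentiating G returns exactly f.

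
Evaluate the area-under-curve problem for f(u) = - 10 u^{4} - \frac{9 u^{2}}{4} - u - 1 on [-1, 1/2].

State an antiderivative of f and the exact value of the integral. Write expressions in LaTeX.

Antiderivative: F(u) = - 2 u^{5} - \frac{3 u^{3}}{4} - \frac{u^{2}}{2} - u; value = - \frac{129}{32}

The integrand splits into summands that can be handled one at a time.
F(u) = - 2 u^{5} - \frac{3 u^{3}}{4} - \frac{u^{2}}{2} - u is an antiderivative of f.
Check: d/du[- 2 u^{5} - \frac{3 u^{3}}{4} - \frac{u^{2}}{2} - u] = - 10 u^{4} - \frac{9 u^{2}}{4} - u - 1 = f(u).
F(1/2) = - \frac{25}{32}; F(-1) = \frac{13}{4}.
Integral = F(1/2) - F(-1) = - \frac{129}{32}.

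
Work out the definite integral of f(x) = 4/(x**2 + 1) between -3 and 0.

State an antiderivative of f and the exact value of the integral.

Since d/dx undoes antidifferentiation here, F'(x) = f(x) is required of F(x).
F(x) = 4*atan(x) is an antiderivative of f.
Check: d/dx[4*atan(x)] = 4/(x**2 + 1) = f(x).
F(0) = 0; F(-3) = -4*atan(3).
Integral = F(0) - F(-3) = 4*atan(3).

Antiderivative: F(x) = 4*atan(x); value = 4*atan(3)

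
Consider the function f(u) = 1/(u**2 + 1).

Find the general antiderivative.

F(u) = atan(u) + C

Whatever form F(u) takes, F'(u) = f(u) is non-negotiable.
Check: d/du[atan(u)] = 1/(u**2 + 1) = f(u).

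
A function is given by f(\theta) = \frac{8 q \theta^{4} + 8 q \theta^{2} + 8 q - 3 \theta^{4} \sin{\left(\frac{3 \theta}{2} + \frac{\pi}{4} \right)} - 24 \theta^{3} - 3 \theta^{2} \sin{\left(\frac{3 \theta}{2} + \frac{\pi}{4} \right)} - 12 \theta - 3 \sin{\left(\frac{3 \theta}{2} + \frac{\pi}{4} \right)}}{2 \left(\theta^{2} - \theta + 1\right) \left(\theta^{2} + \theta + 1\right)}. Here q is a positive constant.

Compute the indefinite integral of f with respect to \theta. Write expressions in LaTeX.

A first test for any F(\theta): its \theta-derivative must equal f(\theta) identically.
Check: d/d\theta[4 q \theta - 3 \log{\left(\theta^{4} + \theta^{2} + 1 \right)} + \cos{\left(\frac{3 \theta}{2} + \frac{\pi}{4} \right)}] = \frac{8 q \theta^{4} + 8 q \theta^{2} + 8 q - 3 \theta^{4} \sin{\left(\frac{3 \theta}{2} + \frac{\pi}{4} \right)} - 24 \theta^{3} - 3 \theta^{2} \sin{\left(\frac{3 \theta}{2} + \frac{\pi}{4} \right)} - 12 \theta - 3 \sin{\left(\frac{3 \theta}{2} + \frac{\pi}{4} \right)}}{2 \theta^{4} + 2 \theta^{2} + 2}, which equals f(\theta).

F(\theta) = 4 q \theta - 3 \log{\left(\theta^{4} + \theta^{2} + 1 \right)} + \cos{\left(\frac{3 \theta}{2} + \frac{\pi}{4} \right)} + C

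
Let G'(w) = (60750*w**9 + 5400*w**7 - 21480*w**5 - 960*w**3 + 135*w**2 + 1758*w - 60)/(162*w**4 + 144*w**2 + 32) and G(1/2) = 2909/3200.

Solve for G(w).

G(w) = (1125*w**8 - 850*w**6 - 60*w**4 + 186*w**2 - 15*w - 15)/(2*(9*w**2 + 4))

Any candidate G(w) must reproduce the stated G'(w) exactly.
A general antiderivative is (3/2 - 5*w/2)/(3*w**2 + 4/3) + 4*(5*w**2/2 - 1)**3 + C.
The condition gives C = 2909/3200 - (-291/3200) = 1.
So G(w) = (1125*w**8 - 850*w**6 - 60*w**4 + 186*w**2 - 15*w - 15)/(2*(9*w**2 + 4)).
Check: d/dw[(1125*w**8 - 850*w**6 - 60*w**4 + 186*w**2 - 15*w - 15)/(2*(9*w**2 + 4))] = (60750*w**9 + 5400*w**7 - 21480*w**5 - 960*w**3 + 135*w**2 + 1758*w - 60)/(162*w**4 + 144*w**2 + 32) = G'(w).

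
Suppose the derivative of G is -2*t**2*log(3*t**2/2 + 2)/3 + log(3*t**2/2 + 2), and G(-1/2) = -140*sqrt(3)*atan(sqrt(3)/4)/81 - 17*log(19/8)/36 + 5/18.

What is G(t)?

G(t) = -2*t**3*log(3*t**2/2 + 2)/9 + 4*t**3/27 + t*log(3*t**2/2 + 2) - 70*t/27 + 140*sqrt(3)*atan(sqrt(3)*t/2)/81 - 1

The integrand splits into summands that can be handled one at a time.
A general antiderivative is 4*t**3/27 - 70*t/27 + (-2*t**3/9 + t)*log(3*t**2/2 + 2) + 140*sqrt(3)*atan(sqrt(3)*t/2)/81 + C.
The condition gives C = -140*sqrt(3)*atan(sqrt(3)/4)/81 - 17*log(19/8)/36 + 5/18 - (-140*sqrt(3)*atan(sqrt(3)/4)/81 - 17*log(19/8)/36 + 23/18) = -1.
So G(t) = -2*t**3*log(3*t**2/2 + 2)/9 + 4*t**3/27 + t*log(3*t**2/2 + 2) - 70*t/27 + 140*sqrt(3)*atan(sqrt(3)*t/2)/81 - 1.
Check: d/dt[-2*t**3*log(3*t**2/2 + 2)/9 + 4*t**3/27 + t*log(3*t**2/2 + 2) - 70*t/27 + 140*sqrt(3)*atan(sqrt(3)*t/2)/81 - 1] = -2*t**2*log(3*t**2/2 + 2)/3 + log(3*t**2/2 + 2) = G'(t).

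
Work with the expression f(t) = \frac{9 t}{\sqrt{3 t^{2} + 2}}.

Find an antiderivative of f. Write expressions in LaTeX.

An antiderivative is F(t) = 3 \sqrt{3 t^{2} + 2}.

The substitution u = 3 t^{2} + 2 works: f is exactly (dF/du)*(du/dt) for that inner function.
Check: d/dt[3 \sqrt{3 t^{2} + 2}] = \frac{9 t}{\sqrt{3 t^{2} + 2}} = f(t).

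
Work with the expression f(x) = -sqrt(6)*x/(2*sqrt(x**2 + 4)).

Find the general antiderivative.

F(x) = -sqrt(6)*sqrt(x**2 + 4)/2 + C

f matches the chain-rule pattern g'(h)*h' with inner function h(x) = 3*x**2/2 + 6; substituting u = h(x) collapses the integral.
Check: d/dx[-sqrt(6)*sqrt(x**2 + 4)/2] = -sqrt(6)*x/(2*sqrt(x**2 + 4)) = f(x).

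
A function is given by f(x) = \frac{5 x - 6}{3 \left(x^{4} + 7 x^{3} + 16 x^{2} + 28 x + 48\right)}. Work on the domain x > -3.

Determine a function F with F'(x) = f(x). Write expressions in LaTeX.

Factor the denominator (3 \left(x + 3\right) \left(x + 4\right) \left(x^{2} + 4\right)) and decompose: f = \frac{41 x + 46}{390 \left(x^{2} + 4\right)} + \frac{13}{30 \left(x + 4\right)} - \frac{7}{13 \left(x + 3\right)}; each piece integrates to a log, atan, or power term.
Check: d/dx[\frac{- 420 \log{\left(x + 3 \right)} + 338 \log{\left(x + 4 \right)} + 41 \log{\left(x^{2} + 4 \right)} + 46 \operatorname{atan}{\left(\frac{x}{2} \right)}}{780}] = \frac{5 x - 6}{3 x^{4} + 21 x^{3} + 48 x^{2} + 84 x + 144}, which equals f(x).

An antiderivative is F(x) = \frac{- 420 \log{\left(x + 3 \right)} + 338 \log{\left(x + 4 \right)} + 41 \log{\left(x^{2} + 4 \right)} + 46 \operatorname{atan}{\left(\frac{x}{2} \right)}}{780}.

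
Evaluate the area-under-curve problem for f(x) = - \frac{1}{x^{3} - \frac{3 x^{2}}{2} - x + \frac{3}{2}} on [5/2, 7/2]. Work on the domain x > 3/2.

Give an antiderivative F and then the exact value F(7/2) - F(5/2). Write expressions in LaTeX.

Factor the denominator (\left(x - 1\right) \left(x + 1\right) \left(2 x - 3\right)) and decompose: f = - \frac{8}{5 \left(2 x - 3\right)} - \frac{1}{5 \left(x + 1\right)} + \frac{1}{x - 1}; each piece integrates to a log, atan, or power term.
F(x) = - \frac{4 \log{\left(x - \frac{3}{2} \right)} - 5 \log{\left(x - 1 \right)} + \log{\left(x + 1 \right)}}{5} is an antiderivative of f.
Check: d/dx[- \frac{4 \log{\left(x - \frac{3}{2} \right)} - 5 \log{\left(x - 1 \right)} + \log{\left(x + 1 \right)}}{5}] = - \frac{2}{2 x^{3} - 3 x^{2} - 2 x + 3}, which equals f(x).
F(7/2) = - \frac{4 \log{\left(2 \right)}}{5} - \frac{\log{\left(\frac{9}{2} \right)}}{5} + \log{\left(\frac{5}{2} \right)}; F(5/2) = - \frac{\log{\left(\frac{7}{2} \right)}}{5} + \log{\left(\frac{3}{2} \right)}.
Integral = F(7/2) - F(5/2) = - \frac{4 \log{\left(2 \right)}}{5} - \log{\left(\frac{3}{2} \right)} - \frac{\log{\left(\frac{9}{2} \right)}}{5} + \frac{\log{\left(\frac{7}{2} \right)}}{5} + \log{\left(\frac{5}{2} \right)}.

Antiderivative: F(x) = - \frac{4 \log{\left(x - \frac{3}{2} \right)} - 5 \log{\left(x - 1 \right)} + \log{\left(x + 1 \right)}}{5}; value = - \frac{4 \log{\left(2 \right)}}{5} - \log{\left(\frac{3}{2} \right)} - \frac{\log{\left(\frac{9}{2} \right)}}{5} + \frac{\log{\left(\frac{7}{2} \right)}}{5} + \log{\left(\frac{5}{2} \right)}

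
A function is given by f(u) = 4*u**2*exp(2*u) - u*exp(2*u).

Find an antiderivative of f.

An antiderivative is F(u) = (8*u**2 - 10*u + 5)*exp(2*u)/4.

f has the shape v'r + vr' for v = 2*u**2 - 5*u/2 + 5/4 and r = exp(2*u) — it is the derivative of the product v*r.
Check: d/du[(8*u**2 - 10*u + 5)*exp(2*u)/4] = 4*u**2*exp(2*u) - u*exp(2*u) = f(u).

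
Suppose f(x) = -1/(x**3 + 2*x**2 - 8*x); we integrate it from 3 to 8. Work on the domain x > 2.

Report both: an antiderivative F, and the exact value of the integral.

The denominator factors as x*(x - 2)*(x + 4); partial fractions split f into directly integrable pieces: -1/(24*(x + 4)) - 1/(12*(x - 2)) + 1/(8*x).
F(x) = (3*log(x) - 2*log(x - 2) - log(x + 4))/24 is an antiderivative of f.
Check: d/dx[(3*log(x) - 2*log(x - 2) - log(x + 4))/24] = -1/(x**3 + 2*x**2 - 8*x) = f(x).
F(8) = -log(6)/12 - log(12)/24 + log(8)/8; F(3) = -log(7)/24 + log(3)/8.
Integral = F(8) - F(3) = -log(6)/12 - log(3)/8 - log(12)/24 + log(7)/24 + log(8)/8.

Antiderivative: F(x) = (3*log(x) - 2*log(x - 2) - log(x + 4))/24; value = -log(6)/12 - log(3)/8 - log(12)/24 + log(7)/24 + log(8)/8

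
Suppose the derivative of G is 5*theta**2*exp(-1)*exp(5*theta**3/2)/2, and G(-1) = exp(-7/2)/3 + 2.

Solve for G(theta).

The substitution u = 5*theta**3/2 - 1 works: G'(theta) is exactly (dG/du)*(du/dtheta) for that inner function.
A general antiderivative is exp(5*theta**3/2 - 1)/3 + C.
The condition gives C = exp(-7/2)/3 + 2 - (exp(-7/2)/3) = 2.
So G(theta) = exp(5*theta**3/2 - 1)/3 + 2.
Check: d/dtheta[exp(5*theta**3/2 - 1)/3 + 2] = 5*theta**2*exp(-1)*exp(5*theta**3/2)/2 = G'(theta).

G(theta) = exp(5*theta**3/2 - 1)/3 + 2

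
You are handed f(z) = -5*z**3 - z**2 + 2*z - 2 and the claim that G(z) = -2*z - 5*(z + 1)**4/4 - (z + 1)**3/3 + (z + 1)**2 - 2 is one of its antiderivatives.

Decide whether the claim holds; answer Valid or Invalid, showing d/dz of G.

Invalid: d/dz[G] - f = -15*z**2 - 17*z - 4, which is not 0.

d/dz[G] = -5*z**3 - 16*z**2 - 15*z - 6
d/dz[G] - f(z) = -15*z**2 - 17*z - 4 != 0.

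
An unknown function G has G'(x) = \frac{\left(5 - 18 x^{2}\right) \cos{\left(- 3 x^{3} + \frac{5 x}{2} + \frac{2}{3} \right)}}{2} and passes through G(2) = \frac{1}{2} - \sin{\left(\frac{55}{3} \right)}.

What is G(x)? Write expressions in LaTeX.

G'(x) matches the chain-rule pattern g'(h)*h' with inner function h(x) = - 3 x^{3} + \frac{5 x}{2} + \frac{2}{3}; substituting u = h(x) collapses the integral.
A general antiderivative is \sin{\left(- 3 x^{3} + \frac{5 x}{2} + \frac{2}{3} \right)} + C.
The condition gives C = \frac{1}{2} - \sin{\left(\frac{55}{3} \right)} - (- \sin{\left(\frac{55}{3} \right)}) = \frac{1}{2}.
So G(x) = \frac{2 \sin{\left(- 3 x^{3} + \frac{5 x}{2} + \frac{2}{3} \right)} + 1}{2}.
Check: d/dx[\frac{2 \sin{\left(- 3 x^{3} + \frac{5 x}{2} + \frac{2}{3} \right)} + 1}{2}] = - 9 x^{2} \cos{\left(- 3 x^{3} + \frac{5 x}{2} + \frac{2}{3} \right)} + \frac{5 \cos{\left(- 3 x^{3} + \frac{5 x}{2} + \frac{2}{3} \right)}}{2}, which equals G'(x).

G(x) = \frac{2 \sin{\left(- 3 x^{3} + \frac{5 x}{2} + \frac{2}{3} \right)} + 1}{2}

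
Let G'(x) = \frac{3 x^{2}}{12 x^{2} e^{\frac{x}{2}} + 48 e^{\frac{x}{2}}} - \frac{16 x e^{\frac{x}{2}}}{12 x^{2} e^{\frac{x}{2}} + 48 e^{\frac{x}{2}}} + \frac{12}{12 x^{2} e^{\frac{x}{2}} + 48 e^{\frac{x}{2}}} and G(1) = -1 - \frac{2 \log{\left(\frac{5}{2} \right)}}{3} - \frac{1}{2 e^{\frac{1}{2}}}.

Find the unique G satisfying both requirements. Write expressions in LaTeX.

G(x) = \frac{\left(- 4 e^{\frac{x}{2}} \log{\left(\frac{x^{2}}{2} + 2 \right)} - 6 e^{\frac{x}{2}} - 3\right) e^{- \frac{x}{2}}}{6}

Integrate term by term and add the pieces.
A general antiderivative is - \frac{2 \log{\left(\frac{x^{2}}{2} + 2 \right)}}{3} - \frac{e^{- \frac{x}{2}}}{2} + C.
The condition gives C = -1 - \frac{2 \log{\left(\frac{5}{2} \right)}}{3} - \frac{1}{2 e^{\frac{1}{2}}} - (- \frac{2 \log{\left(\frac{5}{2} \right)}}{3} - \frac{1}{2 e^{\frac{1}{2}}}) = -1.
So G(x) = \frac{\left(- 4 e^{\frac{x}{2}} \log{\left(\frac{x^{2}}{2} + 2 \right)} - 6 e^{\frac{x}{2}} - 3\right) e^{- \frac{x}{2}}}{6}.
Check: d/dx[\frac{\left(- 4 e^{\frac{x}{2}} \log{\left(\frac{x^{2}}{2} + 2 \right)} - 6 e^{\frac{x}{2}} - 3\right) e^{- \frac{x}{2}}}{6}] = \frac{3 x^{2} - 16 x e^{\frac{x}{2}} + 12}{12 x^{2} e^{\frac{x}{2}} + 48 e^{\frac{x}{2}}}, which equals G'(x).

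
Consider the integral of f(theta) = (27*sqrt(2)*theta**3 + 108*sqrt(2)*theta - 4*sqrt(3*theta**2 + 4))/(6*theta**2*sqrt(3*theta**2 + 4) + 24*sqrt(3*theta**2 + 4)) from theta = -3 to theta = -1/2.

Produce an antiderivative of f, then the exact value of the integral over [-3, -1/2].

Antiderivative: F(theta) = -(-9*sqrt(2)*sqrt(3*theta**2 + 4) + 2*atan(theta/2))/6; value = -3*sqrt(62)/2 - atan(3/2)/3 + atan(1/4)/3 + 3*sqrt(38)/4

An antiderivative F(theta) passes only if d/dtheta[F] lands on f(theta) exactly.
F(theta) = -(-9*sqrt(2)*sqrt(3*theta**2 + 4) + 2*atan(theta/2))/6 is an antiderivative of f.
Check: d/dtheta[-(-9*sqrt(2)*sqrt(3*theta**2 + 4) + 2*atan(theta/2))/6] = (27*sqrt(2)*theta**3 + 108*sqrt(2)*theta - 4*sqrt(3*theta**2 + 4))/(6*theta**2*sqrt(3*theta**2 + 4) + 24*sqrt(3*theta**2 + 4)) = f(theta).
F(-1/2) = atan(1/4)/3 + 3*sqrt(38)/4; F(-3) = atan(3/2)/3 + 3*sqrt(62)/2.
Integral = F(-1/2) - F(-3) = -3*sqrt(62)/2 - atan(3/2)/3 + atan(1/4)/3 + 3*sqrt(38)/4.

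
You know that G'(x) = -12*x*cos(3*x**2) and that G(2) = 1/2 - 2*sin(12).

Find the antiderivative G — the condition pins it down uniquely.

The substitution u = 3*x**2 works: G'(x) is exactly (dG/du)*(du/dx) for that inner function.
A general antiderivative is -2*sin(3*x**2) + C.
The condition gives C = 1/2 - 2*sin(12) - (-2*sin(12)) = 1/2.
So G(x) = 1/2 - 2*sin(3*x**2).
Check: d/dx[1/2 - 2*sin(3*x**2)] = -12*x*cos(3*x**2) = G'(x).

G(x) = 1/2 - 2*sin(3*x**2)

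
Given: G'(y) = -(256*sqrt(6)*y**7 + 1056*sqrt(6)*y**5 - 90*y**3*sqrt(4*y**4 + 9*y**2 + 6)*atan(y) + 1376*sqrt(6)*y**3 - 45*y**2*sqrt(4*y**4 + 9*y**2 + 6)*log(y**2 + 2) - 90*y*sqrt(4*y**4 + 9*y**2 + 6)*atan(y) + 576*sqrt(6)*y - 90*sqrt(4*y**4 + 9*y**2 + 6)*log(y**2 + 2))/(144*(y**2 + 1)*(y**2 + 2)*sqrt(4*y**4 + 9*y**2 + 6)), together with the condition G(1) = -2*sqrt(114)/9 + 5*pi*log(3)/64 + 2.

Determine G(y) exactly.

A first test for any G(y): its y-derivative must equal the given G'(y).
A general antiderivative is -4*sqrt(2*y**4/3 + 3*y**2/2 + 1)/3 + 5*log(y**2 + 2)*atan(y)/16 + C.
The condition gives C = -2*sqrt(114)/9 + 5*pi*log(3)/64 + 2 - (-2*sqrt(114)/9 + 5*pi*log(3)/64) = 2.
So G(y) = -4*sqrt(2*y**4/3 + 3*y**2/2 + 1)/3 + 5*log(y**2 + 2)*atan(y)/16 + 2.
Check: d/dy[-4*sqrt(2*y**4/3 + 3*y**2/2 + 1)/3 + 5*log(y**2 + 2)*atan(y)/16 + 2] = (-256*sqrt(6)*y**7 - 1056*sqrt(6)*y**5 + 90*y**3*sqrt(4*y**4 + 9*y**2 + 6)*atan(y) - 1376*sqrt(6)*y**3 + 45*y**2*sqrt(4*y**4 + 9*y**2 + 6)*log(y**2 + 2) + 90*y*sqrt(4*y**4 + 9*y**2 + 6)*atan(y) - 576*sqrt(6)*y + 90*sqrt(4*y**4 + 9*y**2 + 6)*log(y**2 + 2))/(144*y**4*sqrt(4*y**4 + 9*y**2 + 6) + 432*y**2*sqrt(4*y**4 + 9*y**2 + 6) + 288*sqrt(4*y**4 + 9*y**2 + 6)), which equals G'(y).

G(y) = -4*sqrt(2*y**4/3 + 3*y**2/2 + 1)/3 + 5*log(y**2 + 2)*atan(y)/16 + 2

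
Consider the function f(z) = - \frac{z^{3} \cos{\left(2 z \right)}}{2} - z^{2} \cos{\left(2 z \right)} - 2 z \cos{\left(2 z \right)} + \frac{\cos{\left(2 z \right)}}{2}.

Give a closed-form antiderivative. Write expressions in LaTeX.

Integrate term by term and add the pieces.
Check: d/dz[- \frac{4 z^{3} \sin{\left(2 z \right)} + 8 z^{2} \sin{\left(2 z \right)} + 6 z^{2} \cos{\left(2 z \right)} + 10 z \sin{\left(2 z \right)} + 8 z \cos{\left(2 z \right)} - 8 \sin{\left(2 z \right)} + 5 \cos{\left(2 z \right)}}{16}] = - \frac{z^{3} \cos{\left(2 z \right)}}{2} - z^{2} \cos{\left(2 z \right)} - 2 z \cos{\left(2 z \right)} + \frac{\cos{\left(2 z \right)}}{2} = f(z).

An antiderivative is F(z) = - \frac{4 z^{3} \sin{\left(2 z \right)} + 8 z^{2} \sin{\left(2 z \right)} + 6 z^{2} \cos{\left(2 z \right)} + 10 z \sin{\left(2 z \right)} + 8 z \cos{\left(2 z \right)} - 8 \sin{\left(2 z \right)} + 5 \cos{\left(2 z \right)}}{16}.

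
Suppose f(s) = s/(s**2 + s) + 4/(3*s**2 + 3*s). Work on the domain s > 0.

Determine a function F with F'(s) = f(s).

The denominator factors as 3*s*(s + 1); partial fractions split f into directly integrable pieces: -1/(3*(s + 1)) + 4/(3*s).
Check: d/ds[4*log(s)/3 - log(s + 1)/3] = (3*s + 4)/(3*s**2 + 3*s), which equals f(s).

An antiderivative is F(s) = 4*log(s)/3 - log(s + 1)/3.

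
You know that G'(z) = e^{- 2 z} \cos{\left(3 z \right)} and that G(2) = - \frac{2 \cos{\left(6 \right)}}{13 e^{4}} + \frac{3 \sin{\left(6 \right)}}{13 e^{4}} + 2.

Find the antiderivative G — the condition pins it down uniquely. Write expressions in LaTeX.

Recover the given G'(z) by differentiating a candidate G(z); any mismatch rules it out.
A general antiderivative is \frac{3 e^{- 2 z} \sin{\left(3 z \right)}}{13} - \frac{2 e^{- 2 z} \cos{\left(3 z \right)}}{13} + C.
The condition gives C = - \frac{2 \cos{\left(6 \right)}}{13 e^{4}} + \frac{3 \sin{\left(6 \right)}}{13 e^{4}} + 2 - (- \frac{2 \cos{\left(6 \right)}}{13 e^{4}} + \frac{3 \sin{\left(6 \right)}}{13 e^{4}}) = 2.
So G(z) = \frac{\left(26 e^{2 z} + 3 \sin{\left(3 z \right)} - 2 \cos{\left(3 z \right)}\right) e^{- 2 z}}{13}.
Check: d/dz[\frac{\left(26 e^{2 z} + 3 \sin{\left(3 z \right)} - 2 \cos{\left(3 z \right)}\right) e^{- 2 z}}{13}] = e^{- 2 z} \cos{\left(3 z \right)} = G'(z).

G(z) = \frac{\left(26 e^{2 z} + 3 \sin{\left(3 z \right)} - 2 \cos{\left(3 z \right)}\right) e^{- 2 z}}{13}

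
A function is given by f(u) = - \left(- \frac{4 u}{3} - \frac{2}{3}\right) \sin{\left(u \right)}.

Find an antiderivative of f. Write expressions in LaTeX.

An antiderivative is F(u) = - \frac{4 u \cos{\left(u \right)}}{3} + \frac{4 \sin{\left(u \right)}}{3} - \frac{2 \cos{\left(u \right)}}{3}.

A candidate is checked by its d/du: the result must match f(u).
Check: d/du[- \frac{4 u \cos{\left(u \right)}}{3} + \frac{4 \sin{\left(u \right)}}{3} - \frac{2 \cos{\left(u \right)}}{3}] = \frac{4 u \sin{\left(u \right)}}{3} + \frac{2 \sin{\left(u \right)}}{3}, which equals f(u).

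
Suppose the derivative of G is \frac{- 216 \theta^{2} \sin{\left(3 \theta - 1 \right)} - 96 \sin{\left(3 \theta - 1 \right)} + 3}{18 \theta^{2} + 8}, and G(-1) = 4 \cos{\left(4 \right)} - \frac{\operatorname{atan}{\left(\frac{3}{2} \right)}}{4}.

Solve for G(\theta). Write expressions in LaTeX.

A first test for any G(\theta): its \theta-derivative must equal the given G'(\theta).
A general antiderivative is 4 \cos{\left(3 \theta - 1 \right)} + \frac{\operatorname{atan}{\left(\frac{3 \theta}{2} \right)}}{4} + C.
The condition gives C = 4 \cos{\left(4 \right)} - \frac{\operatorname{atan}{\left(\frac{3}{2} \right)}}{4} - (4 \cos{\left(4 \right)} - \frac{\operatorname{atan}{\left(\frac{3}{2} \right)}}{4}) = 0.
So G(\theta) = 4 \cos{\left(3 \theta - 1 \right)} + \frac{\operatorname{atan}{\left(\frac{3 \theta}{2} \right)}}{4}.
Check: d/d\theta[4 \cos{\left(3 \theta - 1 \right)} + \frac{\operatorname{atan}{\left(\frac{3 \theta}{2} \right)}}{4}] = \frac{- 216 \theta^{2} \sin{\left(3 \theta - 1 \right)} - 96 \sin{\left(3 \theta - 1 \right)} + 3}{18 \theta^{2} + 8} = G'(\theta).

G(\theta) = 4 \cos{\left(3 \theta - 1 \right)} + \frac{\operatorname{atan}{\left(\frac{3 \theta}{2} \right)}}{4}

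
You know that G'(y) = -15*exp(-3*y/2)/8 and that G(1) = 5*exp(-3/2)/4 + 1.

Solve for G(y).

A first test for any G(y): its y-derivative must equal the given G'(y).
A general antiderivative is 5*exp(-3*y/2)/4 + C.
The condition gives C = 5*exp(-3/2)/4 + 1 - (5*exp(-3/2)/4) = 1.
So G(y) = (4*exp(3*y/2) + 5)*exp(-3*y/2)/4.
Check: d/dy[(4*exp(3*y/2) + 5)*exp(-3*y/2)/4] = -15*exp(-3*y/2)/8 = G'(y).

G(y) = (4*exp(3*y/2) + 5)*exp(-3*y/2)/4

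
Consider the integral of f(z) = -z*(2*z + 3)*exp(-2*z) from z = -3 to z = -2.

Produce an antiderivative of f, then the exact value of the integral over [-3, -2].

f has the shape u'v + uv' for u = z**2 + 5*z/2 + 5/4 and v = exp(-2*z) — it is the derivative of the product u*v.
F(z) = (4*z**2 + 10*z + 5)*exp(-2*z)/4 is an antiderivative of f.
Check: d/dz[(4*z**2 + 10*z + 5)*exp(-2*z)/4] = (-2*z**2 - 3*z)*exp(-2*z), which equals f(z).
F(-2) = exp(4)/4; F(-3) = 11*exp(6)/4.
Integral = F(-2) - F(-3) = -11*exp(6)/4 + exp(4)/4.

Antiderivative: F(z) = (4*z**2 + 10*z + 5)*exp(-2*z)/4; value = -11*exp(6)/4 + exp(4)/4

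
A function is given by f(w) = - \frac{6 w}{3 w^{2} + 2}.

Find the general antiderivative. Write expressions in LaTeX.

f matches the chain-rule pattern g'(h)*h' with inner function h(w) = 2 w^{2} + \frac{4}{3}; substituting u = h(w) collapses the integral.
Check: d/dw[- \log{\left(2 w^{2} + \frac{4}{3} \right)}] = - \frac{6 w}{3 w^{2} + 2} = f(w).

F(w) = - \log{\left(2 w^{2} + \frac{4}{3} \right)} + C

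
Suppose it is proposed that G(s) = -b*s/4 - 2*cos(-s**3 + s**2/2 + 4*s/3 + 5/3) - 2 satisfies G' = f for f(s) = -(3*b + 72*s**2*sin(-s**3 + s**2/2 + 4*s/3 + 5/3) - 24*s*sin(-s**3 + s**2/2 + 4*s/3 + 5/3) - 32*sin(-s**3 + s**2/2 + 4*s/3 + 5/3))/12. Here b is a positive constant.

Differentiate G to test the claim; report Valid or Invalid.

Valid - differentiating G returns exactly f.

d/ds[G] = -b/4 - 6*s**2*sin(-s**3 + s**2/2 + 4*s/3 + 5/3) + 2*s*sin(-s**3 + s**2/2 + 4*s/3 + 5/3) + 8*sin(-s**3 + s**2/2 + 4*s/3 + 5/3)/3
This equals f(s) exactly, so the claim holds.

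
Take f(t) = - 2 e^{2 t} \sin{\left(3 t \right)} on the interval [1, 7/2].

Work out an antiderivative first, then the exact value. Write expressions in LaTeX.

Antiderivative: F(t) = - \frac{4 e^{2 t} \sin{\left(3 t \right)}}{13} + \frac{6 e^{2 t} \cos{\left(3 t \right)}}{13}; value = \frac{6 e^{7} \cos{\left(\frac{21}{2} \right)}}{13} + \frac{4 e^{2} \sin{\left(3 \right)}}{13} - \frac{6 e^{2} \cos{\left(3 \right)}}{13} - \frac{4 e^{7} \sin{\left(\frac{21}{2} \right)}}{13}

Whatever form F(t) takes, F'(t) = f(t) is non-negotiable.
F(t) = - \frac{4 e^{2 t} \sin{\left(3 t \right)}}{13} + \frac{6 e^{2 t} \cos{\left(3 t \right)}}{13} is an antiderivative of f.
Check: d/dt[- \frac{4 e^{2 t} \sin{\left(3 t \right)}}{13} + \frac{6 e^{2 t} \cos{\left(3 t \right)}}{13}] = - 2 e^{2 t} \sin{\left(3 t \right)} = f(t).
F(7/2) = \frac{6 e^{7} \cos{\left(\frac{21}{2} \right)}}{13} - \frac{4 e^{7} \sin{\left(\frac{21}{2} \right)}}{13}; F(1) = \frac{6 e^{2} \cos{\left(3 \right)}}{13} - \frac{4 e^{2} \sin{\left(3 \right)}}{13}.
Integral = F(7/2) - F(1) = \frac{6 e^{7} \cos{\left(\frac{21}{2} \right)}}{13} + \frac{4 e^{2} \sin{\left(3 \right)}}{13} - \frac{6 e^{2} \cos{\left(3 \right)}}{13} - \frac{4 e^{7} \sin{\left(\frac{21}{2} \right)}}{13}.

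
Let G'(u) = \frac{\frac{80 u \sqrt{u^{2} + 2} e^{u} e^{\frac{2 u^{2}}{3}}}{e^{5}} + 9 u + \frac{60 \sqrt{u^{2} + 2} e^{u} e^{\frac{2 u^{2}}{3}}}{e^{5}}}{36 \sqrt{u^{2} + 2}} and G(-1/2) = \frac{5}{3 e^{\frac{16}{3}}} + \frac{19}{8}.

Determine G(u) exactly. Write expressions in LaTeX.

The proposed G(u) is checked by its d/du: the result must match the given G'(u).
A general antiderivative is \frac{\sqrt{u^{2} + 2}}{4} + \frac{5 e^{\frac{2 u^{2}}{3} + u - 5}}{3} + C.
The condition gives C = \frac{5}{3 e^{\frac{16}{3}}} + \frac{19}{8} - (\frac{5}{3 e^{\frac{16}{3}}} + \frac{3}{8}) = 2.
So G(u) = \frac{3 \sqrt{u^{2} + 2} + \frac{20 e^{u} e^{\frac{2 u^{2}}{3}}}{e^{5}} + 24}{12}.
Check: d/du[\frac{3 \sqrt{u^{2} + 2} + \frac{20 e^{u} e^{\frac{2 u^{2}}{3}}}{e^{5}} + 24}{12}] = \frac{80 u \sqrt{u^{2} + 2} e^{u} e^{\frac{2 u^{2}}{3}} + 9 u e^{5} + 60 \sqrt{u^{2} + 2} e^{u} e^{\frac{2 u^{2}}{3}}}{36 \sqrt{u^{2} + 2} e^{5}}, which equals G'(u).

G(u) = \frac{3 \sqrt{u^{2} + 2} + \frac{20 e^{u} e^{\frac{2 u^{2}}{3}}}{e^{5}} + 24}{12}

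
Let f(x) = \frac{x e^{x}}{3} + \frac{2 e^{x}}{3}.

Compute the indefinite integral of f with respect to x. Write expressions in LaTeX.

F(x) = \frac{x e^{x}}{3} + \frac{e^{x}}{3} + C

Recognize the product-rule pattern: f = u'v + uv' with u = \frac{x}{3} + \frac{1}{3}, v = e^{x}, so integration by parts undoes it.
Check: d/dx[\frac{x e^{x}}{3} + \frac{e^{x}}{3}] = \frac{x e^{x}}{3} + \frac{2 e^{x}}{3} = f(x).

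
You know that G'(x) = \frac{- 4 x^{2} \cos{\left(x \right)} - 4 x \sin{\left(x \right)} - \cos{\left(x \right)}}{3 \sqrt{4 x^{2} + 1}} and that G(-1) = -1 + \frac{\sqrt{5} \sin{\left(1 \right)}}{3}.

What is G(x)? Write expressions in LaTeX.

G(x) = - \frac{\sqrt{4 x^{2} + 1} \sin{\left(x \right)}}{3} - 1

G'(x) has the shape u'v + uv' for u = - \frac{\sqrt{4 x^{2} + 1}}{3} and v = \sin{\left(x \right)} — it is the derivative of the product u*v.
A general antiderivative is - \frac{\sqrt{4 x^{2} + 1} \sin{\left(x \right)}}{3} + C.
The condition gives C = -1 + \frac{\sqrt{5} \sin{\left(1 \right)}}{3} - (\frac{\sqrt{5} \sin{\left(1 \right)}}{3}) = -1.
So G(x) = - \frac{\sqrt{4 x^{2} + 1} \sin{\left(x \right)}}{3} - 1.
Check: d/dx[- \frac{\sqrt{4 x^{2} + 1} \sin{\left(x \right)}}{3} - 1] = \frac{- 4 x^{2} \cos{\left(x \right)} - 4 x \sin{\left(x \right)} - \cos{\left(x \right)}}{3 \sqrt{4 x^{2} + 1}} = G'(x).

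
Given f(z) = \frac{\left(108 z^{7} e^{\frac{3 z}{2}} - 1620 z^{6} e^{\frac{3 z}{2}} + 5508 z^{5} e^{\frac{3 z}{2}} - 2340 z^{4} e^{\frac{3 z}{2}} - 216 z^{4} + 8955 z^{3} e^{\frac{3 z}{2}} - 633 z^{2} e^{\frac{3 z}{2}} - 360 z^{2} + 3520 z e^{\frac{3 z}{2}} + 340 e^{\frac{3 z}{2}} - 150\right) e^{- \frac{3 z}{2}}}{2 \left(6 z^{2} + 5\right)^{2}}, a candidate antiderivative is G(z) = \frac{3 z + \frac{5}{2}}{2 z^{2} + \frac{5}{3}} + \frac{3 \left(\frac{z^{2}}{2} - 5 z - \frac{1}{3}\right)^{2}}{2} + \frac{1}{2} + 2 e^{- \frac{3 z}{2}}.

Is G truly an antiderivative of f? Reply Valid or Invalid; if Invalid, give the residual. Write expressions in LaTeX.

d/dz[G] = \frac{108 z^{7} e^{\frac{3 z}{2}} - 1620 z^{6} e^{\frac{3 z}{2}} + 5508 z^{5} e^{\frac{3 z}{2}} - 2340 z^{4} e^{\frac{3 z}{2}} - 216 z^{4} + 8955 z^{3} e^{\frac{3 z}{2}} - 633 z^{2} e^{\frac{3 z}{2}} - 360 z^{2} + 3520 z e^{\frac{3 z}{2}} + 340 e^{\frac{3 z}{2}} - 150}{72 z^{4} e^{\frac{3 z}{2}} + 120 z^{2} e^{\frac{3 z}{2}} + 50 e^{\frac{3 z}{2}}}
This equals f(z) exactly, so the claim holds.

Valid - the claim checks out under differentiation.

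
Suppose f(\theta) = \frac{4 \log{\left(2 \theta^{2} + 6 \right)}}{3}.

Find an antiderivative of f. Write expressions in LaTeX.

An antiderivative is F(\theta) = \frac{4 \theta \log{\left(\theta^{2} + 3 \right)}}{3} - \frac{8 \theta}{3} + \frac{4 \theta \log{\left(2 \right)}}{3} + \frac{8 \sqrt{3} \operatorname{atan}{\left(\frac{\sqrt{3} \theta}{3} \right)}}{3}.

A candidate is checked by its d/d\theta: the result must match f(\theta).
Check: d/d\theta[\frac{4 \theta \log{\left(\theta^{2} + 3 \right)}}{3} - \frac{8 \theta}{3} + \frac{4 \theta \log{\left(2 \right)}}{3} + \frac{8 \sqrt{3} \operatorname{atan}{\left(\frac{\sqrt{3} \theta}{3} \right)}}{3}] = \frac{4 \log{\left(\theta^{2} + 3 \right)}}{3} + \frac{4 \log{\left(2 \right)}}{3}, which equals f(\theta).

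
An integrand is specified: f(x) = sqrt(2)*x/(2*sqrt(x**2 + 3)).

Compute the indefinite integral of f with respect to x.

f matches the chain-rule pattern g'(h)*h' with inner function h(x) = x**2/2 + 3/2; substituting u = h(x) collapses the integral.
Check: d/dx[sqrt(2)*sqrt(x**2 + 3)/2] = sqrt(2)*x/(2*sqrt(x**2 + 3)) = f(x).

F(x) = sqrt(2)*sqrt(x**2 + 3)/2 + C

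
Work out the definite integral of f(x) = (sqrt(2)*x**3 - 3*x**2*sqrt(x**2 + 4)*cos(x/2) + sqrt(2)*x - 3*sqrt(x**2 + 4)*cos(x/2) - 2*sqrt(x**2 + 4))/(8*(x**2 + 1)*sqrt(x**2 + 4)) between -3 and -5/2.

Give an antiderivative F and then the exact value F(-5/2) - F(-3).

Since d/dx undoes antidifferentiation here, F'(x) = f(x) is required of F(x).
F(x) = sqrt(x**2/2 + 2)/4 - 3*sin(x/2)/4 - atan(x)/4 is an antiderivative of f.
Check: d/dx[sqrt(x**2/2 + 2)/4 - 3*sin(x/2)/4 - atan(x)/4] = (sqrt(2)*x**3 - 3*x**2*sqrt(x**2 + 4)*cos(x/2) + sqrt(2)*x - 3*sqrt(x**2 + 4)*cos(x/2) - 2*sqrt(x**2 + 4))/(8*x**2*sqrt(x**2 + 4) + 8*sqrt(x**2 + 4)), which equals f(x).
F(-5/2) = atan(5/2)/4 + sqrt(82)/16 + 3*sin(5/4)/4; F(-3) = atan(3)/4 + sqrt(26)/8 + 3*sin(3/2)/4.
Integral = F(-5/2) - F(-3) = -3*sin(3/2)/4 - sqrt(26)/8 - atan(3)/4 + atan(5/2)/4 + sqrt(82)/16 + 3*sin(5/4)/4.

Antiderivative: F(x) = sqrt(x**2/2 + 2)/4 - 3*sin(x/2)/4 - atan(x)/4; value = -3*sin(3/2)/4 - sqrt(26)/8 - atan(3)/4 + atan(5/2)/4 + sqrt(82)/16 + 3*sin(5/4)/4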